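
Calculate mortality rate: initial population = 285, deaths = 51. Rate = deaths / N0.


Mortality rate = 51 / 285 = 0.178947 ≈ 0.1789

0.1789


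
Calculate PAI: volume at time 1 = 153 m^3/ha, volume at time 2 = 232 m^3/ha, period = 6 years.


PAI = (V2 - V1) / period = (232 - 153) / 6 = 79 / 6 = 13.1667 ≈ 13.17 m^3/ha/yr

13.17 m^3/ha/yr


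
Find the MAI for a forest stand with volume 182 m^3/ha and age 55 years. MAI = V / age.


MAI = 182 / 55 = 3.3091 ≈ 3.31 m^3/ha/yr

3.31 m^3/ha/yr


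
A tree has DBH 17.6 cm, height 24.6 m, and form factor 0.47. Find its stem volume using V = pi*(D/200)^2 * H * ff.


(D/200)^2 = (17.6/200)^2 = 0.088^2 = 0.007744
BA = 3.141593 * 0.007744 = 0.0243285 m^2
V = 0.0243285 * 24.6 * 0.47 = 0.281286 ≈ 0.281 m^3

0.281 m^3


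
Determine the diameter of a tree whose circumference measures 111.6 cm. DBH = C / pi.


DBH = C / pi = 111.6 / 3.141593 = 35.5234 ≈ 35.52 cm

35.52 cm


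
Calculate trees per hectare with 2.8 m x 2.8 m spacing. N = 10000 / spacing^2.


N = 10000 / 2.8^2 = 10000 / 7.84 = 1275.51 ≈ 1276 trees/ha

1276 trees/ha


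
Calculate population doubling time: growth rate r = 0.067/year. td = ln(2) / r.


td = ln(2) / 0.067 = 0.693147 / 0.067 = 10.3455 ≈ 10.3 years

10.3 years


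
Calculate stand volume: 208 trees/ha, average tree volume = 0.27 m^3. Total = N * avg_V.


V_stand = 208 * 0.27 = 56.16 ≈ 56.2 m^3/ha

56.2 m^3/ha


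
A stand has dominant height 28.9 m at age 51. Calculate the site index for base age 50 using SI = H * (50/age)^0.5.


50/51 = 0.980392
(0.980392)^0.5 = 0.990147
SI = 28.9 * 0.990147 = 28.6152 ≈ 28.6 m

28.6 m


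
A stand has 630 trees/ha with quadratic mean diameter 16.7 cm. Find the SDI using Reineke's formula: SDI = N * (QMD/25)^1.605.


QMD/25 = 16.7/25 = 0.668
(0.668)^1.605 = exp(1.605 * ln(0.668)) = exp(1.605 * (-0.403467)) = exp(-0.647565) = 0.523319
SDI = 630 * 0.523319 = 329.691 ≈ 330

330


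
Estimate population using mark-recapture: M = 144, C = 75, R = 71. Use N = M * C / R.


N = M * C / R = 144 * 75 / 71 = 10800 / 71 = 152.11 ≈ 152

152 individuals


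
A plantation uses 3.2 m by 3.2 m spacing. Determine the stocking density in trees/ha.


N = 10000 / 3.2^2 = 10000 / 10.24 = 976.563 ≈ 977 trees/ha

977 trees/ha


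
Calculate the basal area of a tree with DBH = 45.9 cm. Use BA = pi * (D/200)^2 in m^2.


D/200 = 45.9/200 = 0.2295 m
(D/200)^2 = 0.2295^2 = 0.05267025
BA = 3.141593 * 0.05267025 = 0.165468 ≈ 0.1655 m^2

0.1655 m^2


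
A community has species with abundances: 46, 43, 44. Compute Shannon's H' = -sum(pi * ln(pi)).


Total N = 46 + 43 + 44 = 133
Per-species terms:
  p = 46/133 = 0.345865; ln(p) = -1.061707; p*ln(p) = 0.345865 * (-1.061707) = -0.367207
  p = 43/133 = 0.323308; ln(p) = -1.129150; p*ln(p) = 0.323308 * (-1.129150) = -0.365063
  p = 44/133 = 0.330827; ln(p) = -1.106160; p*ln(p) = 0.330827 * (-1.106160) = -0.365948
sum(p*ln(p)) = (-0.367207) + (-0.365063) + (-0.365948) = -1.098218
H' = -(-1.098218) = 1.098218 ≈ 1.0982

1.0982


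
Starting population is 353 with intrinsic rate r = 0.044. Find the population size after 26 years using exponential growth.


r*t = 0.044 * 26 = 1.144
exp(1.144) = 3.13930
N = 353 * 3.13930 = 1108.17 ≈ 1108

1108


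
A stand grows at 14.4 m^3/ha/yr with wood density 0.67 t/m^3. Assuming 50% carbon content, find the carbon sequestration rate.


C = 14.4 * 0.67 * 0.5 = 4.824 ≈ 4.82 t C/ha/yr

4.82 t C/ha/yr


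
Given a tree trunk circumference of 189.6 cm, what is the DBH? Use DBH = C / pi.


DBH = C / pi = 189.6 / 3.141593 = 60.3515 ≈ 60.35 cm

60.35 cm


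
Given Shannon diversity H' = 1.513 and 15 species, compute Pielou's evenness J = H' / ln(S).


ln(15) = 2.70805
J = H' / ln(S) = 1.513 / 2.70805 = 0.558705 ≈ 0.5587

0.5587


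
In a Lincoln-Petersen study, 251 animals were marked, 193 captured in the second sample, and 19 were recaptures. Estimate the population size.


N = M * C / R = 251 * 193 / 19 = 48443 / 19 = 2549.63 ≈ 2550

2550 individuals


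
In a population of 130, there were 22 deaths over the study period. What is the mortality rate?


Mortality rate = 22 / 130 = 0.169231 ≈ 0.1692

0.1692


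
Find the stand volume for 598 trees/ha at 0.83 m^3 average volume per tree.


V_stand = 598 * 0.83 = 496.34 ≈ 496.3 m^3/ha

496.3 m^3/ha


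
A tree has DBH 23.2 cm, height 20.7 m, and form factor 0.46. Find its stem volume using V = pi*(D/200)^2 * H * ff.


(D/200)^2 = (23.2/200)^2 = 0.116^2 = 0.013456
BA = 3.141593 * 0.013456 = 0.0422733 m^2
V = 0.0422733 * 20.7 * 0.46 = 0.402526 ≈ 0.403 m^3

0.403 m^3


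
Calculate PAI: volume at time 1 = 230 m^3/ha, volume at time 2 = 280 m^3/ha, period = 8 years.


PAI = (V2 - V1) / period = (280 - 230) / 8 = 50 / 8 = 6.25 m^3/ha/yr

6.25 m^3/ha/yr


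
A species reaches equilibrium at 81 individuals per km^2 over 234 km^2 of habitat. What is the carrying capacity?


K = 81 * 234 = 18954 individuals

18954 individuals


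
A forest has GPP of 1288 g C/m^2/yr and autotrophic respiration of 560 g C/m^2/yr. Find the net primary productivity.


NPP = GPP - Ra = 1288 - 560 = 728 g C/m^2/yr

728 g C/m^2/yr


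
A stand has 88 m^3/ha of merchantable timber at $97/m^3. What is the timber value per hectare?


Value = 88 * 97 = $8536/ha

$8536/ha


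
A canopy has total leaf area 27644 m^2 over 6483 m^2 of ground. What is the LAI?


LAI = 27644 / 6483 = 4.2641 ≈ 4.26

4.26


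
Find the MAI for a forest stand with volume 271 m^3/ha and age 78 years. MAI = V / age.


MAI = 271 / 78 = 3.4744 ≈ 3.47 m^3/ha/yr

3.47 m^3/ha/yr


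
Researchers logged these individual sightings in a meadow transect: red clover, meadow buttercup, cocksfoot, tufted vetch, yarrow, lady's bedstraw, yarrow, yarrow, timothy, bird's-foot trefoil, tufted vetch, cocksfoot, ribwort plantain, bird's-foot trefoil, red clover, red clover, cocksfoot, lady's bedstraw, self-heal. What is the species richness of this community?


Total individuals logged = 19
Distinct species (count of individuals): red clover (3), meadow buttercup (1), cocksfoot (3), tufted vetch (2), yarrow (3), lady's bedstraw (2), timothy (1), bird's-foot trefoil (2), ribwort plantain (1), self-heal (1)
Species richness = number of distinct species = 10

10


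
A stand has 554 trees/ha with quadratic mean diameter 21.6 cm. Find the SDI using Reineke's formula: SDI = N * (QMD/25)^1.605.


QMD/25 = 21.6/25 = 0.864
(0.864)^1.605 = exp(1.605 * ln(0.864)) = exp(1.605 * (-0.146183)) = exp(-0.234624) = 0.790868
SDI = 554 * 0.790868 = 438.141 ≈ 438

438


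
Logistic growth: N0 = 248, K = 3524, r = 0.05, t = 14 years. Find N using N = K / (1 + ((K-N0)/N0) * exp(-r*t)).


(K - N0)/N0 = (3524 - 248)/248 = 3276/248 = 13.2097
r*t = 0.05 * 14 = 0.7; exp(-0.7) = 0.496585
13.2097 * 0.496585 = 6.55974
1 + 6.55974 = 7.55974
N = 3524 / 7.55974 = 466.154 ≈ 466

466


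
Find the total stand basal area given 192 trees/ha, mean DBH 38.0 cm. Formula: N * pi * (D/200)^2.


(D/200)^2 = (38.0/200)^2 = 0.19^2 = 0.0361
Individual BA = 3.141593 * 0.0361 = 0.113412 m^2
Stand BA = 192 * 0.113412 = 21.7751 ≈ 21.78 m^2/ha

21.78 m^2/ha


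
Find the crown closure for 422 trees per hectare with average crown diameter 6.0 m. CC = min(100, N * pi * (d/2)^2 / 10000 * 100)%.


(d/2)^2 = (6.0/2)^2 = 3^2 = 9
Crown area = 3.141593 * 9 = 28.2743 m^2
N * area / 10000 * 100 = 422 * 28.2743 / 10000 * 100 = 119.318
CC = min(100, 119.318) = 100%

100%


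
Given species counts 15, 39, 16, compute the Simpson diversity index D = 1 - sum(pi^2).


Total N = 15 + 39 + 16 = 70
Per-species terms:
  p = 15/70 = 0.214286; p^2 = 0.214286^2 = 0.045918
  p = 39/70 = 0.557143; p^2 = 0.557143^2 = 0.310408
  p = 16/70 = 0.228571; p^2 = 0.228571^2 = 0.052245
sum(p^2) = 0.045918 + 0.310408 + 0.052245 = 0.408571
D = 1 - 0.408571 = 0.591429 ≈ 0.5914

0.5914


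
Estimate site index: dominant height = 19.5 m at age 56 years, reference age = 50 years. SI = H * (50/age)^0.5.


50/56 = 0.892857
(0.892857)^0.5 = 0.944911
SI = 19.5 * 0.944911 = 18.4258 ≈ 18.4 m

18.4 m


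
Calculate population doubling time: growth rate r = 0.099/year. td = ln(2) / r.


td = ln(2) / 0.099 = 0.693147 / 0.099 = 7.00148 ≈ 7.0 years

7.0 years


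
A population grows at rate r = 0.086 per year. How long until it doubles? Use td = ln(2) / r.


td = ln(2) / 0.086 = 0.693147 / 0.086 = 8.05985 ≈ 8.1 years

8.1 years


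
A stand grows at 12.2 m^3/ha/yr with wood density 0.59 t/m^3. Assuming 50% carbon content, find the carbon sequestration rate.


C = 12.2 * 0.59 * 0.5 = 3.599 ≈ 3.60 t C/ha/yr

3.60 t C/ha/yr


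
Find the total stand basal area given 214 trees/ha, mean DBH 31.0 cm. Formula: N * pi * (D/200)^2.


(D/200)^2 = (31.0/200)^2 = 0.155^2 = 0.024025
Individual BA = 3.141593 * 0.024025 = 0.0754768 m^2
Stand BA = 214 * 0.0754768 = 16.1520 ≈ 16.15 m^2/ha

16.15 m^2/ha


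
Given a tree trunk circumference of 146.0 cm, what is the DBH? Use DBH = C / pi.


DBH = C / pi = 146.0 / 3.141593 = 46.4732 ≈ 46.47 cm

46.47 cm


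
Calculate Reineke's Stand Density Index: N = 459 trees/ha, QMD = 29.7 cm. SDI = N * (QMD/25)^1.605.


QMD/25 = 29.7/25 = 1.188
(1.188)^1.605 = exp(1.605 * ln(1.188)) = exp(1.605 * 0.172271) = exp(0.276495) = 1.31850
SDI = 459 * 1.31850 = 605.192 ≈ 605

605


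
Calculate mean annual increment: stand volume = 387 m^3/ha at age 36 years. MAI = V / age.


MAI = 387 / 36 = 10.75 m^3/ha/yr

10.75 m^3/ha/yr


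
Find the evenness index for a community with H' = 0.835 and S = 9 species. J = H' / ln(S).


ln(9) = 2.19722
J = H' / ln(S) = 0.835 / 2.19722 = 0.380026 ≈ 0.3800

0.3800


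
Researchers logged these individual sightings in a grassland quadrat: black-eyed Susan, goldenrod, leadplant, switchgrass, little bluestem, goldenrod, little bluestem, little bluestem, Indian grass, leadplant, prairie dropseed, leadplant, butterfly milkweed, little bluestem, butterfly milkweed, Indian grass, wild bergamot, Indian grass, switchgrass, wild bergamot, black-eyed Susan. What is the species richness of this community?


Total individuals logged = 21
Distinct species (count of individuals): black-eyed Susan (2), goldenrod (2), leadplant (3), switchgrass (2), little bluestem (4), Indian grass (3), prairie dropseed (1), butterfly milkweed (2), wild bergamot (2)
Species richness = number of distinct species = 9

9


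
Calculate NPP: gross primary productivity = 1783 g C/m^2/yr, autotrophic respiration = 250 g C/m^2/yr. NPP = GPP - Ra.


NPP = GPP - Ra = 1783 - 250 = 1533 g C/m^2/yr

1533 g C/m^2/yr


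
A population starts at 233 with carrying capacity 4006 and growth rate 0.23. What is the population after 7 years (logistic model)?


(K - N0)/N0 = (4006 - 233)/233 = 3773/233 = 16.1931
r*t = 0.23 * 7 = 1.61; exp(-1.61) = 0.199888
16.1931 * 0.199888 = 3.23681
1 + 3.23681 = 4.23681
N = 4006 / 4.23681 = 945.523 ≈ 946

946


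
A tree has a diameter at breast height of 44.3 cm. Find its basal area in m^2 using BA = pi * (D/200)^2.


D/200 = 44.3/200 = 0.2215 m
(D/200)^2 = 0.2215^2 = 0.04906225
BA = 3.141593 * 0.04906225 = 0.154134 ≈ 0.1541 m^2

0.1541 m^2


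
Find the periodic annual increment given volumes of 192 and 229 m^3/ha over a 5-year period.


PAI = (V2 - V1) / period = (229 - 192) / 5 = 37 / 5 = 7.40 m^3/ha/yr

7.40 m^3/ha/yr


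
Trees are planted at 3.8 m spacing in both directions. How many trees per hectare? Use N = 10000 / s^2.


N = 10000 / 3.8^2 = 10000 / 14.44 = 692.521 ≈ 693 trees/ha

693 trees/ha


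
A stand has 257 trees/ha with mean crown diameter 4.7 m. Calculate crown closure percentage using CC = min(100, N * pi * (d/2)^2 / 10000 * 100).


(d/2)^2 = (4.7/2)^2 = 2.35^2 = 5.5225
Crown area = 3.141593 * 5.5225 = 17.3494 m^2
N * area / 10000 * 100 = 257 * 17.3494 / 10000 * 100 = 44.5880
CC = min(100, 44.5880) = 44.5880 ≈ 44.6%

44.6%


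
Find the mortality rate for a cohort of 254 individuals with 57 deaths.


Mortality rate = 57 / 254 = 0.224409 ≈ 0.2244

0.2244


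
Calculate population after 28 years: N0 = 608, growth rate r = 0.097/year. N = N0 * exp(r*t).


r*t = 0.097 * 28 = 2.716
exp(2.716) = 15.1197
N = 608 * 15.1197 = 9192.78 ≈ 9193

9193


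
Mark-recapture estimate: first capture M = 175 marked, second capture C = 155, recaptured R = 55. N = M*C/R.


N = M * C / R = 175 * 155 / 55 = 27125 / 55 = 493.18 ≈ 493

493 individuals


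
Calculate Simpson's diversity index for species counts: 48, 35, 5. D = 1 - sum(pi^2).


Total N = 48 + 35 + 5 = 88
Per-species terms:
  p = 48/88 = 0.545455; p^2 = 0.545455^2 = 0.297521
  p = 35/88 = 0.397727; p^2 = 0.397727^2 = 0.158187
  p = 5/88 = 0.056818; p^2 = 0.056818^2 = 0.003228
sum(p^2) = 0.297521 + 0.158187 + 0.003228 = 0.458936
D = 1 - 0.458936 = 0.541064 ≈ 0.5411

0.5411


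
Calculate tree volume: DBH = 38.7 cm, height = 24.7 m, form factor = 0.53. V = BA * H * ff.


(D/200)^2 = (38.7/200)^2 = 0.1935^2 = 0.03744225
BA = 3.141593 * 0.03744225 = 0.117628 m^2
V = 0.117628 * 24.7 * 0.53 = 1.53987 ≈ 1.540 m^3

1.540 m^3


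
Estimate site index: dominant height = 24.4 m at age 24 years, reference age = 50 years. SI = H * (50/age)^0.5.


50/24 = 2.08333
(2.08333)^0.5 = 1.44337
SI = 24.4 * 1.44337 = 35.2182 ≈ 35.2 m

35.2 m


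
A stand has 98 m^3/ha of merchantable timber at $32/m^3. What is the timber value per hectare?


Value = 98 * 32 = $3136/ha

$3136/ha


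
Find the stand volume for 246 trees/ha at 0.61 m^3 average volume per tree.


V_stand = 246 * 0.61 = 150.06 ≈ 150.1 m^3/ha

150.1 m^3/ha


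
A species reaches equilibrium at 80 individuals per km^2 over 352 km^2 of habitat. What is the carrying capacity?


K = 80 * 352 = 28160 individuals

28160 individuals


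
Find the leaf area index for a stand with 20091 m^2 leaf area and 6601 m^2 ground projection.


LAI = 20091 / 6601 = 3.0436 ≈ 3.04

3.04


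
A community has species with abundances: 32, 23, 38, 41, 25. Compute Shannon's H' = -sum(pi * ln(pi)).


Total N = 32 + 23 + 38 + 41 + 25 = 159
Per-species terms:
  p = 32/159 = 0.201258; ln(p) = -1.603168; p*ln(p) = 0.201258 * (-1.603168) = -0.322650
  p = 23/159 = 0.144654; ln(p) = -1.933411; p*ln(p) = 0.144654 * (-1.933411) = -0.279676
  p = 38/159 = 0.238994; ln(p) = -1.431317; p*ln(p) = 0.238994 * (-1.431317) = -0.342076
  p = 41/159 = 0.257862; ln(p) = -1.355331; p*ln(p) = 0.257862 * (-1.355331) = -0.349488
  p = 25/159 = 0.157233; ln(p) = -1.850026; p*ln(p) = 0.157233 * (-1.850026) = -0.290885
sum(p*ln(p)) = (-0.322650) + (-0.279676) + (-0.342076) + (-0.349488) + (-0.290885) = -1.584775
H' = -(-1.584775) = 1.584775 ≈ 1.5848

1.5848


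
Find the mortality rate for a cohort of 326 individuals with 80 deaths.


Mortality rate = 80 / 326 = 0.245399 ≈ 0.2454

0.2454


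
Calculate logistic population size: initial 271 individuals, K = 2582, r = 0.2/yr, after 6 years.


(K - N0)/N0 = (2582 - 271)/271 = 2311/271 = 8.52768
r*t = 0.2 * 6 = 1.2; exp(-1.2) = 0.301194
8.52768 * 0.301194 = 2.56849
1 + 2.56849 = 3.56849
N = 2582 / 3.56849 = 723.555 ≈ 724

724


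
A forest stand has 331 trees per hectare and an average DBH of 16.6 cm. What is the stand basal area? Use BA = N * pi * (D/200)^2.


(D/200)^2 = (16.6/200)^2 = 0.083^2 = 0.006889
Individual BA = 3.141593 * 0.006889 = 0.0216424 m^2
Stand BA = 331 * 0.0216424 = 7.16363 ≈ 7.16 m^2/ha

7.16 m^2/ha


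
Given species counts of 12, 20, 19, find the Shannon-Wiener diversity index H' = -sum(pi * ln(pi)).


Total N = 12 + 20 + 19 = 51
Per-species terms:
  p = 12/51 = 0.235294; ln(p) = -1.446919; p*ln(p) = 0.235294 * (-1.446919) = -0.340451
  p = 20/51 = 0.392157; ln(p) = -0.936093; p*ln(p) = 0.392157 * (-0.936093) = -0.367095
  p = 19/51 = 0.372549; ln(p) = -0.987387; p*ln(p) = 0.372549 * (-0.987387) = -0.367850
sum(p*ln(p)) = (-0.340451) + (-0.367095) + (-0.367850) = -1.075396
H' = -(-1.075396) = 1.075396 ≈ 1.0754

1.0754


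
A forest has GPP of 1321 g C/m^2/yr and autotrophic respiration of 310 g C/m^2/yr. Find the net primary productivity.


NPP = GPP - Ra = 1321 - 310 = 1011 g C/m^2/yr

1011 g C/m^2/yr


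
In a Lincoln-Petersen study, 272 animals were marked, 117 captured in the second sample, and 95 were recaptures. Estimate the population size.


N = M * C / R = 272 * 117 / 95 = 31824 / 95 = 334.99 ≈ 335

335 individuals


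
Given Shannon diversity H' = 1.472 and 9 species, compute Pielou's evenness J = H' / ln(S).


ln(9) = 2.19722
J = H' / ln(S) = 1.472 / 2.19722 = 0.669937 ≈ 0.6699

0.6699


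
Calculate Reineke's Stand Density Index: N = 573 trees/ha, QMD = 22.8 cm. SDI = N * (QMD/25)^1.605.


QMD/25 = 22.8/25 = 0.912
(0.912)^1.605 = exp(1.605 * ln(0.912)) = exp(1.605 * (-0.0921153)) = exp(-0.147845) = 0.862565
SDI = 573 * 0.862565 = 494.250 ≈ 494

494


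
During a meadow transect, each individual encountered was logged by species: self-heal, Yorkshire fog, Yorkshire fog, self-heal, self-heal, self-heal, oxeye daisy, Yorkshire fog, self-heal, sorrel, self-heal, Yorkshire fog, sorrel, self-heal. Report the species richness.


Total individuals logged = 14
Distinct species (count of individuals): self-heal (7), Yorkshire fog (4), oxeye daisy (1), sorrel (2)
Species richness = number of distinct species = 4

4


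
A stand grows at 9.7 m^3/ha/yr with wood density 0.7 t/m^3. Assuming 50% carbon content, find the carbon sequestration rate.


C = 9.7 * 0.7 * 0.5 = 3.395 ≈ 3.40 t C/ha/yr

3.40 t C/ha/yr


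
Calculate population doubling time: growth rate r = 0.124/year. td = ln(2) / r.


td = ln(2) / 0.124 = 0.693147 / 0.124 = 5.58990 ≈ 5.6 years

5.6 years


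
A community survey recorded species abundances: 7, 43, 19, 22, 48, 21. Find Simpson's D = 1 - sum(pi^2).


Total N = 7 + 43 + 19 + 22 + 48 + 21 = 160
Per-species terms:
  p = 7/160 = 0.043750; p^2 = 0.043750^2 = 0.001914
  p = 43/160 = 0.268750; p^2 = 0.268750^2 = 0.072227
  p = 19/160 = 0.118750; p^2 = 0.118750^2 = 0.014102
  p = 22/160 = 0.137500; p^2 = 0.137500^2 = 0.018906
  p = 48/160 = 0.300000; p^2 = 0.300000^2 = 0.090000
  p = 21/160 = 0.131250; p^2 = 0.131250^2 = 0.017227
sum(p^2) = 0.001914 + 0.072227 + 0.014102 + 0.018906 + 0.090000 + 0.017227 = 0.214376
D = 1 - 0.214376 = 0.785624 ≈ 0.7856

0.7856


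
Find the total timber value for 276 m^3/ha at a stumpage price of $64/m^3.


Value = 276 * 64 = $17664/ha

$17664/ha


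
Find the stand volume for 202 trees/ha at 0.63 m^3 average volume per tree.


V_stand = 202 * 0.63 = 127.26 ≈ 127.3 m^3/ha

127.3 m^3/ha


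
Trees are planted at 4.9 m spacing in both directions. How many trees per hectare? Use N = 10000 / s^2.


N = 10000 / 4.9^2 = 10000 / 24.01 = 416.493 ≈ 416 trees/ha

416 trees/ha


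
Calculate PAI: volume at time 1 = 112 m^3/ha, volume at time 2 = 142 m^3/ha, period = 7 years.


PAI = (V2 - V1) / period = (142 - 112) / 7 = 30 / 7 = 4.2857 ≈ 4.29 m^3/ha/yr

4.29 m^3/ha/yr


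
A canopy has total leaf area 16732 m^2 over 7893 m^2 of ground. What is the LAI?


LAI = 16732 / 7893 = 2.1199 ≈ 2.12

2.12


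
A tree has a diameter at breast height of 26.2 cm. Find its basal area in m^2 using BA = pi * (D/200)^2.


D/200 = 26.2/200 = 0.131 m
(D/200)^2 = 0.131^2 = 0.017161
BA = 3.141593 * 0.017161 = 0.0539129 ≈ 0.0539 m^2

0.0539 m^2


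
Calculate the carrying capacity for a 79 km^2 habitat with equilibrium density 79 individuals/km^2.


K = 79 * 79 = 6241 individuals

6241 individuals


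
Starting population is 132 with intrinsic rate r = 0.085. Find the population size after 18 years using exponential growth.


r*t = 0.085 * 18 = 1.53
exp(1.53) = 4.61818
N = 132 * 4.61818 = 609.600 ≈ 610

610


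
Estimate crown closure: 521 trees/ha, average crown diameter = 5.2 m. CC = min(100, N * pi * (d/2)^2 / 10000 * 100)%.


(d/2)^2 = (5.2/2)^2 = 2.6^2 = 6.76
Crown area = 3.141593 * 6.76 = 21.2372 m^2
N * area / 10000 * 100 = 521 * 21.2372 / 10000 * 100 = 110.646
CC = min(100, 110.646) = 100%

100%


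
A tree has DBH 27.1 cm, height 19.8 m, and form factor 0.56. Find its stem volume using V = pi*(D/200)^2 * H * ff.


(D/200)^2 = (27.1/200)^2 = 0.1355^2 = 0.01836025
BA = 3.141593 * 0.01836025 = 0.0576804 m^2
V = 0.0576804 * 19.8 * 0.56 = 0.639560 ≈ 0.640 m^3

0.640 m^3


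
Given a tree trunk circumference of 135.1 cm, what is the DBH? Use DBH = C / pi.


DBH = C / pi = 135.1 / 3.141593 = 43.0037 ≈ 43.00 cm

43.00 cm


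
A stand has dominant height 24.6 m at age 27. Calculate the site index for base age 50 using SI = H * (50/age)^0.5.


50/27 = 1.85185
(1.85185)^0.5 = 1.36083
SI = 24.6 * 1.36083 = 33.4764 ≈ 33.5 m

33.5 m


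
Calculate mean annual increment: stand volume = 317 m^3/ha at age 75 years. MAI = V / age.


MAI = 317 / 75 = 4.2267 ≈ 4.23 m^3/ha/yr

4.23 m^3/ha/yr


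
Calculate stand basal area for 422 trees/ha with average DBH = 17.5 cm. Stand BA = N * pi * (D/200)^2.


(D/200)^2 = (17.5/200)^2 = 0.0875^2 = 0.00765625
Individual BA = 3.141593 * 0.00765625 = 0.0240528 m^2
Stand BA = 422 * 0.0240528 = 10.1503 ≈ 10.15 m^2/ha

10.15 m^2/ha


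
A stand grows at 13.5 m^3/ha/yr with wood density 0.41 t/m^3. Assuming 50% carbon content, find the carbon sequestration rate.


C = 13.5 * 0.41 * 0.5 = 2.7675 ≈ 2.77 t C/ha/yr

2.77 t C/ha/yr


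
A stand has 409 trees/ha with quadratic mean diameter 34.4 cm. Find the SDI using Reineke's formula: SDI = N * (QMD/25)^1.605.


QMD/25 = 34.4/25 = 1.376
(1.376)^1.605 = exp(1.605 * ln(1.376)) = exp(1.605 * 0.319181) = exp(0.512286) = 1.66910
SDI = 409 * 1.66910 = 682.662 ≈ 683

683


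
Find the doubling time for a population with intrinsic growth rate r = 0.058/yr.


td = ln(2) / 0.058 = 0.693147 / 0.058 = 11.9508 ≈ 12.0 years

12.0 years


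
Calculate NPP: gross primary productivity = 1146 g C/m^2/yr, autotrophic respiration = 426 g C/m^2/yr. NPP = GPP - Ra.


NPP = GPP - Ra = 1146 - 426 = 720 g C/m^2/yr

720 g C/m^2/yr


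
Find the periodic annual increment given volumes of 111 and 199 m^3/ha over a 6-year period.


PAI = (V2 - V1) / period = (199 - 111) / 6 = 88 / 6 = 14.6667 ≈ 14.67 m^3/ha/yr

14.67 m^3/ha/yr


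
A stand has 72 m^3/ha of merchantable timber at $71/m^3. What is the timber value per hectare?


Value = 72 * 71 = $5112/ha

$5112/ha


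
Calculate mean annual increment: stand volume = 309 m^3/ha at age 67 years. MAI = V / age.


MAI = 309 / 67 = 4.6119 ≈ 4.61 m^3/ha/yr

4.61 m^3/ha/yr


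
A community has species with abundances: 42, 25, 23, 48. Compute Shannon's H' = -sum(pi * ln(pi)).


Total N = 42 + 25 + 23 + 48 = 138
Per-species terms:
  p = 42/138 = 0.304348; ln(p) = -1.189583; p*ln(p) = 0.304348 * (-1.189583) = -0.362047
  p = 25/138 = 0.181159; ln(p) = -1.708380; p*ln(p) = 0.181159 * (-1.708380) = -0.309488
  p = 23/138 = 0.166667; ln(p) = -1.791757; p*ln(p) = 0.166667 * (-1.791757) = -0.298627
  p = 48/138 = 0.347826; ln(p) = -1.056053; p*ln(p) = 0.347826 * (-1.056053) = -0.367323
sum(p*ln(p)) = (-0.362047) + (-0.309488) + (-0.298627) + (-0.367323) = -1.337485
H' = -(-1.337485) = 1.337485 ≈ 1.3375

1.3375


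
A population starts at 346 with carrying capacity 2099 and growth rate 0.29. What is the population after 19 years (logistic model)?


(K - N0)/N0 = (2099 - 346)/346 = 1753/346 = 5.06647
r*t = 0.29 * 19 = 5.51; exp(-5.51) = 0.00404611
5.06647 * 0.00404611 = 0.0204995
1 + 0.0204995 = 1.02050
N = 2099 / 1.02050 = 2056.83 ≈ 2057

2057


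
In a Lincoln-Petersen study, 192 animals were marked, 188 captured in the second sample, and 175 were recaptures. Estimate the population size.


N = M * C / R = 192 * 188 / 175 = 36096 / 175 = 206.26 ≈ 206

206 individuals


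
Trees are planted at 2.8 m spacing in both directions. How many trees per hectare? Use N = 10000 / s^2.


N = 10000 / 2.8^2 = 10000 / 7.84 = 1275.51 ≈ 1276 trees/ha

1276 trees/ha


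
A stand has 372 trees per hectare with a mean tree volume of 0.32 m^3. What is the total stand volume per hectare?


V_stand = 372 * 0.32 = 119.04 ≈ 119.0 m^3/ha

119.0 m^3/ha


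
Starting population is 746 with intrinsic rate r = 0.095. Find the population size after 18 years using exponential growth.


r*t = 0.095 * 18 = 1.71
exp(1.71) = 5.52896
N = 746 * 5.52896 = 4124.60 ≈ 4125

4125


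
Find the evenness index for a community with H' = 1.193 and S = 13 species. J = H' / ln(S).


ln(13) = 2.56495
J = H' / ln(S) = 1.193 / 2.56495 = 0.465116 ≈ 0.4651

0.4651


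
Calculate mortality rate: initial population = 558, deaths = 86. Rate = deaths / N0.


Mortality rate = 86 / 558 = 0.154122 ≈ 0.1541

0.1541


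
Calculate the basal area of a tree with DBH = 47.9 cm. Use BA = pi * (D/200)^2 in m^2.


D/200 = 47.9/200 = 0.2395 m
(D/200)^2 = 0.2395^2 = 0.05736025
BA = 3.141593 * 0.05736025 = 0.180203 ≈ 0.1802 m^2

0.1802 m^2


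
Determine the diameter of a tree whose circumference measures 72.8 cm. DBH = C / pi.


DBH = C / pi = 72.8 / 3.141593 = 23.1730 ≈ 23.17 cm

23.17 cm


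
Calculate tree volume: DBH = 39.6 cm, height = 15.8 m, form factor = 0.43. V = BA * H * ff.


(D/200)^2 = (39.6/200)^2 = 0.198^2 = 0.039204
BA = 3.141593 * 0.039204 = 0.123163 m^2
V = 0.123163 * 15.8 * 0.43 = 0.836769 ≈ 0.837 m^3

0.837 m^3


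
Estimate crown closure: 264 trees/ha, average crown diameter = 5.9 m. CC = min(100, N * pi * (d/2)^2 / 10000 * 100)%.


(d/2)^2 = (5.9/2)^2 = 2.95^2 = 8.7025
Crown area = 3.141593 * 8.7025 = 27.3397 m^2
N * area / 10000 * 100 = 264 * 27.3397 / 10000 * 100 = 72.1768
CC = min(100, 72.1768) = 72.1768 ≈ 72.2%

72.2%


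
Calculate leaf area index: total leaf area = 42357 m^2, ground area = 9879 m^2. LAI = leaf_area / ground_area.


LAI = 42357 / 9879 = 4.2876 ≈ 4.29

4.29


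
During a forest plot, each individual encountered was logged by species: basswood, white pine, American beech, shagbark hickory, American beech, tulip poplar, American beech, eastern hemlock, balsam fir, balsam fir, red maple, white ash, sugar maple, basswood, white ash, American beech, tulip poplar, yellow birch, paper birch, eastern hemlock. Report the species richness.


Total individuals logged = 20
Distinct species (count of individuals): basswood (2), white pine (1), American beech (4), shagbark hickory (1), tulip poplar (2), eastern hemlock (2), balsam fir (2), red maple (1), white ash (2), sugar maple (1), yellow birch (1), paper birch (1)
Species richness = number of distinct species = 12

12


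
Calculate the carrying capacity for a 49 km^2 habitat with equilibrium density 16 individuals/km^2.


K = 16 * 49 = 784 individuals

784 individuals


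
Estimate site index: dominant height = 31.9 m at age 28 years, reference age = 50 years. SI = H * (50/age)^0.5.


50/28 = 1.78571
(1.78571)^0.5 = 1.33630
SI = 31.9 * 1.33630 = 42.6280 ≈ 42.6 m

42.6 m


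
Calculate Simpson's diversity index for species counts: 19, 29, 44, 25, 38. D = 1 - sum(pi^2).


Total N = 19 + 29 + 44 + 25 + 38 = 155
Per-species terms:
  p = 19/155 = 0.122581; p^2 = 0.122581^2 = 0.015026
  p = 29/155 = 0.187097; p^2 = 0.187097^2 = 0.035005
  p = 44/155 = 0.283871; p^2 = 0.283871^2 = 0.080583
  p = 25/155 = 0.161290; p^2 = 0.161290^2 = 0.026014
  p = 38/155 = 0.245161; p^2 = 0.245161^2 = 0.060104
sum(p^2) = 0.015026 + 0.035005 + 0.080583 + 0.026014 + 0.060104 = 0.216732
D = 1 - 0.216732 = 0.783268 ≈ 0.7833

0.7833


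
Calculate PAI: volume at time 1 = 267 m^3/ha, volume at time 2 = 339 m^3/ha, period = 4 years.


PAI = (V2 - V1) / period = (339 - 267) / 4 = 72 / 4 = 18.00 m^3/ha/yr

18.00 m^3/ha/yr


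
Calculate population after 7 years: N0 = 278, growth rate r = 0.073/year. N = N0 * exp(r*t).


r*t = 0.073 * 7 = 0.511
exp(0.511) = 1.66696
N = 278 * 1.66696 = 463.415 ≈ 463

463


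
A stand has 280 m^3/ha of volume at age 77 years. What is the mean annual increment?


MAI = 280 / 77 = 3.6364 ≈ 3.64 m^3/ha/yr

3.64 m^3/ha/yr


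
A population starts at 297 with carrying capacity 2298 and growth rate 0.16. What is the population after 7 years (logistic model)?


(K - N0)/N0 = (2298 - 297)/297 = 2001/297 = 6.73737
r*t = 0.16 * 7 = 1.12; exp(-1.12) = 0.326280
6.73737 * 0.326280 = 2.19827
1 + 2.19827 = 3.19827
N = 2298 / 3.19827 = 718.513 ≈ 719

719


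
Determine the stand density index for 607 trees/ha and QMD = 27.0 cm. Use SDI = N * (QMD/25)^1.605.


QMD/25 = 27.0/25 = 1.08
(1.08)^1.605 = exp(1.605 * ln(1.08)) = exp(1.605 * 0.0769610) = exp(0.123522) = 1.13147
SDI = 607 * 1.13147 = 686.802 ≈ 687

687


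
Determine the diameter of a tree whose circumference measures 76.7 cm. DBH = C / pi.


DBH = C / pi = 76.7 / 3.141593 = 24.4144 ≈ 24.41 cm

24.41 cm


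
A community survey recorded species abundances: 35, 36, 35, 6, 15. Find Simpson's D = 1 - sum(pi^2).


Total N = 35 + 36 + 35 + 6 + 15 = 127
Per-species terms:
  p = 35/127 = 0.275591; p^2 = 0.275591^2 = 0.075950
  p = 36/127 = 0.283465; p^2 = 0.283465^2 = 0.080352
  p = 35/127 = 0.275591; p^2 = 0.275591^2 = 0.075950
  p = 6/127 = 0.047244; p^2 = 0.047244^2 = 0.002232
  p = 15/127 = 0.118110; p^2 = 0.118110^2 = 0.013950
sum(p^2) = 0.075950 + 0.080352 + 0.075950 + 0.002232 + 0.013950 = 0.248434
D = 1 - 0.248434 = 0.751566 ≈ 0.7516

0.7516


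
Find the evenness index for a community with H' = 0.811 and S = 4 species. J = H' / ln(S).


ln(4) = 1.38629
J = H' / ln(S) = 0.811 / 1.38629 = 0.585015 ≈ 0.5850

0.5850


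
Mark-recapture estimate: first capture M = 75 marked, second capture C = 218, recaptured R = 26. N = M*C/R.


N = M * C / R = 75 * 218 / 26 = 16350 / 26 = 628.85 ≈ 629

629 individuals


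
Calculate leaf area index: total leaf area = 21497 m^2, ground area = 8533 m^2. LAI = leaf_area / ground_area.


LAI = 21497 / 8533 = 2.5193 ≈ 2.52

2.52


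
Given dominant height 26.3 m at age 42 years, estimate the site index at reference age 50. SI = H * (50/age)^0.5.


50/42 = 1.19048
(1.19048)^0.5 = 1.09109
SI = 26.3 * 1.09109 = 28.6957 ≈ 28.7 m

28.7 m


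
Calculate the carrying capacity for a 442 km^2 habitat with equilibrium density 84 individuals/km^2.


K = 84 * 442 = 37128 individuals

37128 individuals


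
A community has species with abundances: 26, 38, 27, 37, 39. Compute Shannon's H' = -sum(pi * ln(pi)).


Total N = 26 + 38 + 27 + 37 + 39 = 167
Per-species terms:
  p = 26/167 = 0.155689; ln(p) = -1.859895; p*ln(p) = 0.155689 * (-1.859895) = -0.289565
  p = 38/167 = 0.227545; ln(p) = -1.480407; p*ln(p) = 0.227545 * (-1.480407) = -0.336859
  p = 27/167 = 0.161677; ln(p) = -1.822155; p*ln(p) = 0.161677 * (-1.822155) = -0.294601
  p = 37/167 = 0.221557; ln(p) = -1.507075; p*ln(p) = 0.221557 * (-1.507075) = -0.333903
  p = 39/167 = 0.233533; ln(p) = -1.454432; p*ln(p) = 0.233533 * (-1.454432) = -0.339658
sum(p*ln(p)) = (-0.289565) + (-0.336859) + (-0.294601) + (-0.333903) + (-0.339658) = -1.594586
H' = -(-1.594586) = 1.594586 ≈ 1.5946

1.5946


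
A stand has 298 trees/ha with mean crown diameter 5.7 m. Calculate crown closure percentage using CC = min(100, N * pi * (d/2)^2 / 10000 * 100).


(d/2)^2 = (5.7/2)^2 = 2.85^2 = 8.1225
Crown area = 3.141593 * 8.1225 = 25.5176 m^2
N * area / 10000 * 100 = 298 * 25.5176 / 10000 * 100 = 76.0424
CC = min(100, 76.0424) = 76.0424 ≈ 76.0%

76.0%


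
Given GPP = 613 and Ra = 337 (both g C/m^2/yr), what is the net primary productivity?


NPP = GPP - Ra = 613 - 337 = 276 g C/m^2/yr

276 g C/m^2/yr


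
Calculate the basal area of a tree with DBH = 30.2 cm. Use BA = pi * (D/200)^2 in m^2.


D/200 = 30.2/200 = 0.151 m
(D/200)^2 = 0.151^2 = 0.022801
BA = 3.141593 * 0.022801 = 0.0716315 ≈ 0.0716 m^2

0.0716 m^2


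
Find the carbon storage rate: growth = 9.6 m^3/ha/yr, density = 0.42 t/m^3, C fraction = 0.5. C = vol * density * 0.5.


C = 9.6 * 0.42 * 0.5 = 2.016 ≈ 2.02 t C/ha/yr

2.02 t C/ha/yr


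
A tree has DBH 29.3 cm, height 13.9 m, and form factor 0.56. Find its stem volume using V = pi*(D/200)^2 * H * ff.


(D/200)^2 = (29.3/200)^2 = 0.1465^2 = 0.02146225
BA = 3.141593 * 0.02146225 = 0.0674257 m^2
V = 0.0674257 * 13.9 * 0.56 = 0.524842 ≈ 0.525 m^3

0.525 m^3


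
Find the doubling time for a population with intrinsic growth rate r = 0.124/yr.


td = ln(2) / 0.124 = 0.693147 / 0.124 = 5.58990 ≈ 5.6 years

5.6 years


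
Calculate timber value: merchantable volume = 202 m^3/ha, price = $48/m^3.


Value = 202 * 48 = $9696/ha

$9696/ha


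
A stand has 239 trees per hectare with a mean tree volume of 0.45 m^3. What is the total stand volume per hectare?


V_stand = 239 * 0.45 = 107.55 ≈ 107.6 m^3/ha

107.6 m^3/ha


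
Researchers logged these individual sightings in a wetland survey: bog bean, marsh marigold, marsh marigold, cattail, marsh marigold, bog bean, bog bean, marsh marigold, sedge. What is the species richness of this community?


Total individuals logged = 9
Distinct species (count of individuals): bog bean (3), marsh marigold (4), cattail (1), sedge (1)
Species richness = number of distinct species = 4

4


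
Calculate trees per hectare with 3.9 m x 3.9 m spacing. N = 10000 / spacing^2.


N = 10000 / 3.9^2 = 10000 / 15.21 = 657.462 ≈ 657 trees/ha

657 trees/ha


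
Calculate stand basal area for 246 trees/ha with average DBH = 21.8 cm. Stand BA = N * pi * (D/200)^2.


(D/200)^2 = (21.8/200)^2 = 0.109^2 = 0.011881
Individual BA = 3.141593 * 0.011881 = 0.0373253 m^2
Stand BA = 246 * 0.0373253 = 9.18202 ≈ 9.18 m^2/ha

9.18 m^2/ha


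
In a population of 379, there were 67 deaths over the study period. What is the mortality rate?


Mortality rate = 67 / 379 = 0.176781 ≈ 0.1768

0.1768


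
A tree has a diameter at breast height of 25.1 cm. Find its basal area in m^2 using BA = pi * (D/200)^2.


D/200 = 25.1/200 = 0.1255 m
(D/200)^2 = 0.1255^2 = 0.01575025
BA = 3.141593 * 0.01575025 = 0.0494809 ≈ 0.0495 m^2

0.0495 m^2


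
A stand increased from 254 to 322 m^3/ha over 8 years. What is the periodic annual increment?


PAI = (V2 - V1) / period = (322 - 254) / 8 = 68 / 8 = 8.50 m^3/ha/yr

8.50 m^3/ha/yr


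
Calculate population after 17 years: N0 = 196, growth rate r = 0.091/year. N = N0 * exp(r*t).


r*t = 0.091 * 17 = 1.547
exp(1.547) = 4.69736
N = 196 * 4.69736 = 920.683 ≈ 921

921


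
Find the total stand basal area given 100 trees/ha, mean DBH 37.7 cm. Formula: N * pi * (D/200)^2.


(D/200)^2 = (37.7/200)^2 = 0.1885^2 = 0.03553225
Individual BA = 3.141593 * 0.03553225 = 0.111628 m^2
Stand BA = 100 * 0.111628 = 11.1628 ≈ 11.16 m^2/ha

11.16 m^2/ha


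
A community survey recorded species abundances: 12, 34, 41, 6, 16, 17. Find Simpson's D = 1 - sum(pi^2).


Total N = 12 + 34 + 41 + 6 + 16 + 17 = 126
Per-species terms:
  p = 12/126 = 0.095238; p^2 = 0.095238^2 = 0.009070
  p = 34/126 = 0.269841; p^2 = 0.269841^2 = 0.072814
  p = 41/126 = 0.325397; p^2 = 0.325397^2 = 0.105883
  p = 6/126 = 0.047619; p^2 = 0.047619^2 = 0.002268
  p = 16/126 = 0.126984; p^2 = 0.126984^2 = 0.016125
  p = 17/126 = 0.134921; p^2 = 0.134921^2 = 0.018204
sum(p^2) = 0.009070 + 0.072814 + 0.105883 + 0.002268 + 0.016125 + 0.018204 = 0.224364
D = 1 - 0.224364 = 0.775636 ≈ 0.7756

0.7756


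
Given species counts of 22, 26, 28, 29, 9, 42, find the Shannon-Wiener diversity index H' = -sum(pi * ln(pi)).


Total N = 22 + 26 + 28 + 29 + 9 + 42 = 156
Per-species terms:
  p = 22/156 = 0.141026; ln(p) = -1.958811; p*ln(p) = 0.141026 * (-1.958811) = -0.276243
  p = 26/156 = 0.166667; ln(p) = -1.791757; p*ln(p) = 0.166667 * (-1.791757) = -0.298627
  p = 28/156 = 0.179487; ln(p) = -1.717652; p*ln(p) = 0.179487 * (-1.717652) = -0.308296
  p = 29/156 = 0.185897; ln(p) = -1.682563; p*ln(p) = 0.185897 * (-1.682563) = -0.312783
  p = 9/156 = 0.057692; ln(p) = -2.852637; p*ln(p) = 0.057692 * (-2.852637) = -0.164574
  p = 42/156 = 0.269231; ln(p) = -1.312186; p*ln(p) = 0.269231 * (-1.312186) = -0.353281
sum(p*ln(p)) = (-0.276243) + (-0.298627) + (-0.308296) + (-0.312783) + (-0.164574) + (-0.353281) = -1.713804
H' = -(-1.713804) = 1.713804 ≈ 1.7138

1.7138


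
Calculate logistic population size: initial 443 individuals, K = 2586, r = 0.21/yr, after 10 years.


(K - N0)/N0 = (2586 - 443)/443 = 2143/443 = 4.83747
r*t = 0.21 * 10 = 2.1; exp(-2.1) = 0.122456
4.83747 * 0.122456 = 0.592377
1 + 0.592377 = 1.59238
N = 2586 / 1.59238 = 1623.98 ≈ 1624

1624


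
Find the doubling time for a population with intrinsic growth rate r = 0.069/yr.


td = ln(2) / 0.069 = 0.693147 / 0.069 = 10.0456 ≈ 10.0 years

10.0 years


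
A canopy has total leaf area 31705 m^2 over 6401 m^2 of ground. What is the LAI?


LAI = 31705 / 6401 = 4.9531 ≈ 4.95

4.95


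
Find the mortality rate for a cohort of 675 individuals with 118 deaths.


Mortality rate = 118 / 675 = 0.174815 ≈ 0.1748

0.1748


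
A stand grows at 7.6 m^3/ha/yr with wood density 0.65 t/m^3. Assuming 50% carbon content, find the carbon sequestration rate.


C = 7.6 * 0.65 * 0.5 = 2.47 t C/ha/yr

2.47 t C/ha/yr


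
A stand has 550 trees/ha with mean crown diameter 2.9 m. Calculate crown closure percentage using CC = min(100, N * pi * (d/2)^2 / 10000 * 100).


(d/2)^2 = (2.9/2)^2 = 1.45^2 = 2.1025
Crown area = 3.141593 * 2.1025 = 6.60520 m^2
N * area / 10000 * 100 = 550 * 6.60520 / 10000 * 100 = 36.3286
CC = min(100, 36.3286) = 36.3286 ≈ 36.3%

36.3%


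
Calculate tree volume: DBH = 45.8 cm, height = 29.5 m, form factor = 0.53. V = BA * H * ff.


(D/200)^2 = (45.8/200)^2 = 0.229^2 = 0.052441
BA = 3.141593 * 0.052441 = 0.164748 m^2
V = 0.164748 * 29.5 * 0.53 = 2.57583 ≈ 2.576 m^3

2.576 m^3


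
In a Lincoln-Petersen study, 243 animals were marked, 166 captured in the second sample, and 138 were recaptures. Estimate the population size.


N = M * C / R = 243 * 166 / 138 = 40338 / 138 = 292.30 ≈ 292

292 individuals


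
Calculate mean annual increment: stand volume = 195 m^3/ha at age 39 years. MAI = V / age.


MAI = 195 / 39 = 5.00 m^3/ha/yr

5.00 m^3/ha/yr


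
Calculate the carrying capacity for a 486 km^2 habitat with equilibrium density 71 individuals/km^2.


K = 71 * 486 = 34506 individuals

34506 individuals


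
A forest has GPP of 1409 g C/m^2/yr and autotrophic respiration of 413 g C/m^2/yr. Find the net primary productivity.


NPP = GPP - Ra = 1409 - 413 = 996 g C/m^2/yr

996 g C/m^2/yr


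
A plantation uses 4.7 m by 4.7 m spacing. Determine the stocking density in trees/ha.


N = 10000 / 4.7^2 = 10000 / 22.09 = 452.694 ≈ 453 trees/ha

453 trees/ha


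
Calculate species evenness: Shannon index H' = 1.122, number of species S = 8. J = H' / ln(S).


ln(8) = 2.07944
J = H' / ln(S) = 1.122 / 2.07944 = 0.539568 ≈ 0.5396

0.5396


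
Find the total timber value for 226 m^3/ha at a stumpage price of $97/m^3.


Value = 226 * 97 = $21922/ha

$21922/ha


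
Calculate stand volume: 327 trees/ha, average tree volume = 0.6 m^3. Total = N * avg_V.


V_stand = 327 * 0.6 = 196.2 m^3/ha

196.2 m^3/ha


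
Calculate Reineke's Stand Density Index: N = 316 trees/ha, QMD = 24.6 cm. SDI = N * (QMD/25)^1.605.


QMD/25 = 24.6/25 = 0.984
(0.984)^1.605 = exp(1.605 * ln(0.984)) = exp(1.605 * (-0.0161294)) = exp(-0.0258877) = 0.974445
SDI = 316 * 0.974445 = 307.925 ≈ 308

308


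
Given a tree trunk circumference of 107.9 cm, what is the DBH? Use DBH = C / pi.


DBH = C / pi = 107.9 / 3.141593 = 34.3456 ≈ 34.35 cm

34.35 cm


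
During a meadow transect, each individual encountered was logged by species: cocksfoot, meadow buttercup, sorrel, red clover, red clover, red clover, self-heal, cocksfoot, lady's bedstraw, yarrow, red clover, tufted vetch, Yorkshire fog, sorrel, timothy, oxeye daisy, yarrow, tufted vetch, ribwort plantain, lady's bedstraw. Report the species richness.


Total individuals logged = 20
Distinct species (count of individuals): cocksfoot (2), meadow buttercup (1), sorrel (2), red clover (4), self-heal (1), lady's bedstraw (2), yarrow (2), tufted vetch (2), Yorkshire fog (1), timothy (1), oxeye daisy (1), ribwort plantain (1)
Species richness = number of distinct species = 12

12
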